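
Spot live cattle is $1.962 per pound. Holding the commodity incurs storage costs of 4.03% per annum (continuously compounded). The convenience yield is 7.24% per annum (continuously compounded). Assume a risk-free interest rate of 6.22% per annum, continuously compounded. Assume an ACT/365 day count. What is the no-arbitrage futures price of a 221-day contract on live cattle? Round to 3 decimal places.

$1.998 per pound

Net carry = r + u − y = 0.0622 + 0.0403 − 0.0724 = 0.0301
F = S·e^((r+u−y)T) = 1.962 · e^(0.0301 × 221/365) = 1.962 · e^0.018225
= 1.962 × 1.018392 = $1.998 per pound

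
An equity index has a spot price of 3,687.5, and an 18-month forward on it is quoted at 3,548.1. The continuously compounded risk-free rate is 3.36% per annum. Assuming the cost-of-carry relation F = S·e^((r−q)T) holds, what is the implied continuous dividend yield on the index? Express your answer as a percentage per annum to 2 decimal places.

5.93%

From F = S·e^((r−q)T): (r − q) = ln(F/S)/T
ln(3548.1/3687.5) = ln(0.962197) = -0.038536
(r − q) = -0.038536 / (18/12) = -0.025691
q = r − ln(F/S)/T = 0.0336 + 0.025691 = 0.059291
q = 5.93%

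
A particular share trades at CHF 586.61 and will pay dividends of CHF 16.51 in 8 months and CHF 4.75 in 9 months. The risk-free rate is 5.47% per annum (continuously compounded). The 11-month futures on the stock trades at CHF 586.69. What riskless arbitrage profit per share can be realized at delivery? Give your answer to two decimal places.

CHF 8.55 per share

PV(dividends) I = 16.51·e^(−0.0547·8/12) + 4.75·e^(−0.0547·9/12) = 20.4779
Fair futures F* = (S − I)·e^(rT) = (586.61 − 20.4779)·e^0.050142 = 566.1321 × 1.051420 = 595.2426
Market CHF 586.69 < fair 595.2426: forward underpriced → reverse cash-and-carry (short the stock, invest proceeds at r, pay the dividends, go long the forward).
Profit at T = |F_mkt − F*| = |586.69 − 595.2426| = CHF 8.55 per share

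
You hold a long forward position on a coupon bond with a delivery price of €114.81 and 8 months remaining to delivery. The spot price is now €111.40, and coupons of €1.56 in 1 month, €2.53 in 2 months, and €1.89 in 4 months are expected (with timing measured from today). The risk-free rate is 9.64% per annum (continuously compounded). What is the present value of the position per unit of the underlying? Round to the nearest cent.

-€2.13

PV(remaining coupons) I = 1.56·e^(−0.0964·1/12) + 2.53·e^(−0.0964·2/12) + 1.89·e^(−0.0964·4/12) = 5.8674
Current forward F = (S − I)·e^(rT) = (111.40 − 5.8674)·e^(0.0964·8/12) = 105.5326 × 1.066377 = 112.5375
Value (long) = (F − K)·e^(−rT) = (112.5375 − 114.81) × 0.937755 = -2.1310
Value = -€2.13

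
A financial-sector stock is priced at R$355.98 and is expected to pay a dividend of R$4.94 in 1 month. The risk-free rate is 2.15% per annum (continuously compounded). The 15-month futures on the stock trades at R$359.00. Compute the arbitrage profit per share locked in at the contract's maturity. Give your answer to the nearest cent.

R$1.61 per share

PV(dividends) I = 4.94·e^(−0.0215·1/12) = 4.9312
Fair futures F* = (S − I)·e^(rT) = (355.98 − 4.9312)·e^0.026875 = 351.0488 × 1.027239 = 360.6110
Market R$359.00 < fair 360.6110: forward underpriced → reverse cash-and-carry (short the stock, invest proceeds at r, pay the dividends, go long the forward).
Profit at T = |F_mkt − F*| = |359.00 − 360.6110| = R$1.61 per share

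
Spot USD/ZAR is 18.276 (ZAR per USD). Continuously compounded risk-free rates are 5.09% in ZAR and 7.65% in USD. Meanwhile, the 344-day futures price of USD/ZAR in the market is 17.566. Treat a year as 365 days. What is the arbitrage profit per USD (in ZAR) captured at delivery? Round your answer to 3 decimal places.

0.274 per USD (in ZAR)

Fair futures: F* = S·e^(carry·T), with carry = (r_ZAR − r_USD) = 0.0509 − 0.0765 = -0.0256
F* = 18.276 · e^(-0.0256 × 344/365) = 18.276 · e^-0.024127 = 18.276 × 0.976162 = 17.8403
Market 17.566 < fair 17.8403: forward underpriced → reverse cash-and-carry (short spot, go long the forward).
At maturity, profit = |F_mkt − F*| = |17.566 − 17.8403| = 0.274 per USD (in ZAR)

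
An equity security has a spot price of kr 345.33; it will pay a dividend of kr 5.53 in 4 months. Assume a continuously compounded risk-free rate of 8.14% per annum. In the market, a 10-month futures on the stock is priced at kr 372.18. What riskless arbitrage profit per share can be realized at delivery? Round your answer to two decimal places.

kr 8.37 per share

PV(dividends) I = 5.53·e^(−0.0814·4/12) = 5.3820
Fair futures F* = (S − I)·e^(rT) = (345.33 − 5.3820)·e^0.067833 = 339.9480 × 1.070187 = 363.8079
Market kr 372.18 > fair 363.8079: forward overpriced → cash-and-carry (borrow at r, buy the stock and collect the dividends, short the forward).
Profit at T = |F_mkt − F*| = |372.18 − 363.8079| = kr 8.37 per share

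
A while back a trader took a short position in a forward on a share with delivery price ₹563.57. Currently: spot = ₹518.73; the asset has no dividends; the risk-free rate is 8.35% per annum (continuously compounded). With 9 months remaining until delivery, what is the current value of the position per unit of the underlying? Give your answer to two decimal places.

Current fair forward for the remaining 9 months: F = S·e^(r·T), r = 0.0835
F = 518.73 · e^(0.0835 × 9/12) = 518.73 × 1.064628 = 552.2545
Value of long forward = (F − K)·e^(−rT) = (552.2545 − 563.57) · e^(−0.0835·9/12)
= -11.3155 × 0.939296 = -10.63
Short position value = −(long value) = ₹10.63

₹10.63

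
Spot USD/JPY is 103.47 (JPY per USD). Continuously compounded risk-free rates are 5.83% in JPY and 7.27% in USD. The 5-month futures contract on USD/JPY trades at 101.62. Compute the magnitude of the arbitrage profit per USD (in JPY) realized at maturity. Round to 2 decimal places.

1.23 per USD (in JPY)

Fair futures: F* = S·e^(carry·T), with carry = (r_JPY − r_USD) = 0.0583 − 0.0727 = -0.0144
F* = 103.47 · e^(-0.0144 × 5/12) = 103.47 · e^-0.006000 = 103.47 × 0.994018 = 102.8510
Market 101.62 < fair 102.8510: forward underpriced → reverse cash-and-carry (short spot, go long the forward).
At maturity, profit = |F_mkt − F*| = |101.62 − 102.8510| = 1.23 per USD (in JPY)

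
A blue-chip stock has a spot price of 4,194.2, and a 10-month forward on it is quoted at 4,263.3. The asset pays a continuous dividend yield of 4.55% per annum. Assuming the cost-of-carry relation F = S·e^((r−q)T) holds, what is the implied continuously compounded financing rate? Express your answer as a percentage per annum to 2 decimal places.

6.51%

From F = S·e^((r−q)T): (r − q) = ln(F/S)/T
ln(4263.3/4194.2) = ln(1.016475) = 0.016341
(r − q) = 0.016341 / (10/12) = 0.019609
r = ln(F/S)/T + q = 0.019609 + 0.0455 = 0.065109
r = 6.51%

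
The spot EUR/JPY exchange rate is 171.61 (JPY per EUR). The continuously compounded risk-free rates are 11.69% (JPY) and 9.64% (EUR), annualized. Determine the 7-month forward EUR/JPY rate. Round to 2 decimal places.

173.67

F = S·e^((r_JPY − r_EUR)T) = 171.61 · e^((0.1169 − 0.0964) × 7/12)
= 171.61 · e^0.011958 = 171.61 × 1.012030
F = 173.67 JPY per EUR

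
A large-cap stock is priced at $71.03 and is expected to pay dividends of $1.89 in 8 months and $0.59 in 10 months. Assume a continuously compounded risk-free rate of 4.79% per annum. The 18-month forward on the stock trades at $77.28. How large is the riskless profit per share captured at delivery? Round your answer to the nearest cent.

$3.53 per share

PV(dividends) I = 1.89·e^(−0.0479·8/12) + 0.59·e^(−0.0479·10/12) = 2.3975
Fair forward F* = (S − I)·e^(rT) = (71.03 − 2.3975)·e^0.071850 = 68.6325 × 1.074494 = 73.7452
Market $77.28 > fair 73.7452: forward overpriced → cash-and-carry (borrow at r, buy the stock and collect the dividends, short the forward).
Profit at T = |F_mkt − F*| = |77.28 − 73.7452| = $3.53 per share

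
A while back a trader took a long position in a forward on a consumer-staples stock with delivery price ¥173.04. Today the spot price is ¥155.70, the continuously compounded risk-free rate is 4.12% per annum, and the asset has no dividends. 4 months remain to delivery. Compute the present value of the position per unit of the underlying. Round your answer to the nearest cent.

-¥14.98

Current fair forward for the remaining 4 months: F = S·e^(r·T), r = 0.0412
F = 155.70 · e^(0.0412 × 4/12) = 155.70 × 1.013828 = 157.8530
Value of long forward = (F − K)·e^(−rT) = (157.8530 − 173.04) · e^(−0.0412·4/12)
= -15.1870 × 0.986361 = -14.98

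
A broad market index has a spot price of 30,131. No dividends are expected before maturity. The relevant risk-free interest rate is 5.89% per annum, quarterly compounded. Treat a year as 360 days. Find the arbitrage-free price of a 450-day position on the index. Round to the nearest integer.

F = S · (1+r/4)^(4T)
= 30131 × 1.075825
F = 32,416

32,416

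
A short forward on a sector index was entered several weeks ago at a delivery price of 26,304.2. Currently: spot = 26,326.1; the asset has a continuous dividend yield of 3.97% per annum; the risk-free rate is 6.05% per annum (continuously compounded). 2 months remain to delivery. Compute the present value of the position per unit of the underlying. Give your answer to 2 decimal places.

Current fair forward for the remaining 2 months: F = S·e^((r − q)·T), (r − q) = 0.0605 − 0.0397 = 0.0208
F = 26326.1 · e^(0.0208 × 2/12) = 26326.1 × 1.00347268 = 26417.5221
Value of long forward = (F − K)·e^(−rT) = (26417.5221 − 26304.2) · e^(−0.0605·2/12)
= 113.3221 × 0.98996733 = 112.19
Short position value = −(long value) = -112.19

-112.19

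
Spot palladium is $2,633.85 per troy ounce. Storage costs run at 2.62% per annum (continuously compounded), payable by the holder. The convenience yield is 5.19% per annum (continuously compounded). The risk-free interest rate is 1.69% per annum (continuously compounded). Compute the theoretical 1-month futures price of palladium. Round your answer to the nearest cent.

$2,631.92 per troy ounce

Net carry = r + u − y = 0.0169 + 0.0262 − 0.0519 = -0.0088
F = S·e^((r+u−y)T) = 2633.85 · e^(-0.0088 × 1/12) = 2633.85 · e^-0.00073333
= 2633.85 × 0.99926694 = $2,631.92 per troy ounce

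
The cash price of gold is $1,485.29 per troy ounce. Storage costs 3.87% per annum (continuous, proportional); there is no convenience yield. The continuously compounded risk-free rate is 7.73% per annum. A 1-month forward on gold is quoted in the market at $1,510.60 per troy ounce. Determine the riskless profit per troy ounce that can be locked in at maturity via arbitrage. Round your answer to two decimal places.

Fair forward: F* = S·e^(carry·T), with carry = (r + u) = 0.0773 + 0.0387 = 0.1160
F* = 1485.29 · e^(0.1160 × 1/12) = 1485.29 · e^0.00966667 = 1485.29 × 1.00971354 = $1499.7174
Market $1510.60 > fair $1499.7174: forward overpriced → cash-and-carry (buy spot, short the forward).
At maturity, profit = |F_mkt − F*| = |1510.60 − 1499.7174| = $10.88 per troy ounce

$10.88 per troy ounce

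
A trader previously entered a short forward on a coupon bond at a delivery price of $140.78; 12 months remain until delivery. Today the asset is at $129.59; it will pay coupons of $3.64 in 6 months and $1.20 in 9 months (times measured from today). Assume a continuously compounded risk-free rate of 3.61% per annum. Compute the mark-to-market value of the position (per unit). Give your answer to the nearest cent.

PV(remaining coupons) I = 3.64·e^(−0.0361·6/12) + 1.20·e^(−0.0361·9/12) = 4.7428
Current forward F = (S − I)·e^(rT) = (129.59 − 4.7428)·e^(0.0361·12/12) = 124.8472 × 1.036760 = 129.4366
Value (long) = (F − K)·e^(−rT) = (129.4366 − 140.78) × 0.964544 = -10.9412
Short position value = −(long value) = $10.94

$10.94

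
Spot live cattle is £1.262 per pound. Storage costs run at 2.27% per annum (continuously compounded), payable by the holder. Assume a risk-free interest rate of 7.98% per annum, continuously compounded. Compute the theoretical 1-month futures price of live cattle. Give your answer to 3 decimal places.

£1.273 per pound

Net carry = r + u − y = 0.0798 + 0.0227 − 0.0000 = 0.1025
F = S·e^((r+u−y)T) = 1.262 · e^(0.1025 × 1/12) = 1.262 · e^0.008542
= 1.262 × 1.008579 = £1.273 per pound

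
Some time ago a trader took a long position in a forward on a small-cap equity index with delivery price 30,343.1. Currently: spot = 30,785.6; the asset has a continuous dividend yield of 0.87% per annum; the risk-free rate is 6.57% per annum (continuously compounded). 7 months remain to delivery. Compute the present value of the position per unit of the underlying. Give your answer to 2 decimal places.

1427.56

Current fair forward for the remaining 7 months: F = S·e^((r − q)·T), (r − q) = 0.0657 − 0.0087 = 0.0570
F = 30785.6 · e^(0.0570 × 7/12) = 30785.6 × 1.03380896 = 31826.4291
Value of long forward = (F − K)·e^(−rT) = (31826.4291 − 30343.1) · e^(−0.0657·7/12)
= 1483.3291 × 0.96240011 = 1427.56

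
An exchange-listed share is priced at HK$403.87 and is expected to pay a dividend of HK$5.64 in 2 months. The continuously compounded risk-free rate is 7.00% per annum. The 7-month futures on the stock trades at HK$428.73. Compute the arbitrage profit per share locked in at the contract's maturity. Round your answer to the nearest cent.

PV(dividends) I = 5.64·e^(−0.0700·2/12) = 5.5746
Fair futures F* = (S − I)·e^(rT) = (403.87 − 5.5746)·e^0.040833 = 398.2954 × 1.041678 = 414.8956
Market HK$428.73 > fair 414.8956: forward overpriced → cash-and-carry (borrow at r, buy the stock and collect the dividends, short the forward).
Profit at T = |F_mkt − F*| = |428.73 − 414.8956| = HK$13.83 per share

HK$13.83 per share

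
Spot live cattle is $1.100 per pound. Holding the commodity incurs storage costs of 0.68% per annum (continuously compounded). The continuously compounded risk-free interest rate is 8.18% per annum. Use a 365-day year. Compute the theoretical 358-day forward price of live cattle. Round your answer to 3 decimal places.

Net carry = r + u − y = 0.0818 + 0.0068 − 0.0000 = 0.0886
F = S·e^((r+u−y)T) = 1.100 · e^(0.0886 × 358/365) = 1.100 · e^0.086901
= 1.100 × 1.090789 = $1.200 per pound

$1.200 per pound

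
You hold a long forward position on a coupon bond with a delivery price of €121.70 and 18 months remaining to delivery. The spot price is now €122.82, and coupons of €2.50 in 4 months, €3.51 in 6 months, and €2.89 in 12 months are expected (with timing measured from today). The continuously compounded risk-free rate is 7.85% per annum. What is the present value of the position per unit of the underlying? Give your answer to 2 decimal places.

€6.16

PV(remaining coupons) I = 2.50·e^(−0.0785·4/12) + 3.51·e^(−0.0785·6/12) + 2.89·e^(−0.0785·12/12) = 8.4821
Current forward F = (S − I)·e^(rT) = (122.82 − 8.4821)·e^(0.0785·18/12) = 114.3379 × 1.124963 = 128.6259
Value (long) = (F − K)·e^(−rT) = (128.6259 − 121.70) × 0.888918 = 6.1566
Value = €6.16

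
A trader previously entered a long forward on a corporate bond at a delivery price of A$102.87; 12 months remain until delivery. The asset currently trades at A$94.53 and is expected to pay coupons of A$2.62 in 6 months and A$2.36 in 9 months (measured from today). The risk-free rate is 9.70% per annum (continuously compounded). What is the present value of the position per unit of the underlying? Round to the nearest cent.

-A$3.52

PV(remaining coupons) I = 2.62·e^(−0.0970·6/12) + 2.36·e^(−0.0970·9/12) = 4.6904
Current forward F = (S − I)·e^(rT) = (94.53 − 4.6904)·e^(0.0970·12/12) = 89.8396 × 1.101860 = 98.9907
Value (long) = (F − K)·e^(−rT) = (98.9907 − 102.87) × 0.907556 = -3.5207
Value = -A$3.52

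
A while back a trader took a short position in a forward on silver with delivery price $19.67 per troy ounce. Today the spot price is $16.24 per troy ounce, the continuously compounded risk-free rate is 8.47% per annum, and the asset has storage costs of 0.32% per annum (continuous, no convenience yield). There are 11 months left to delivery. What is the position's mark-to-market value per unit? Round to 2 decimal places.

$1.91 per troy ounce

Current fair forward for the remaining 11 months: F = S·e^((r + u)·T), (r + u) = 0.0847 + 0.0032 = 0.0879
F = 16.24 · e^(0.0879 × 11/12) = 16.24 × 1.083910 = 17.6027
Value of long forward = (F − K)·e^(−rT) = (17.6027 − 19.67) · e^(−0.0847·11/12)
= -2.0673 × 0.925296 = -1.91
Short position value = −(long value) = $1.91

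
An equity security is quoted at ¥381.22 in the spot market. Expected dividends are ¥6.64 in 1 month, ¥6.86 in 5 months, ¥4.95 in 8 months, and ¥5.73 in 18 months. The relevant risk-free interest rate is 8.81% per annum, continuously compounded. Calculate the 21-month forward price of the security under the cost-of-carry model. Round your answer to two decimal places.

¥418.06

PV(dividends) I = 6.64·e^(−0.0881·1/12) + 6.86·e^(−0.0881·5/12) + 4.95·e^(−0.0881·8/12) + 5.73·e^(−0.0881·18/12)
I = 6.5914 + 6.6127 + 4.6676 + 5.0207 = 22.8924
F = (S − I)·e^(rT) = (381.22 − 22.8924) · e^(0.0881·21/12)
= 358.3276 · e^0.154175 = 358.3276 × 1.166695 = ¥418.06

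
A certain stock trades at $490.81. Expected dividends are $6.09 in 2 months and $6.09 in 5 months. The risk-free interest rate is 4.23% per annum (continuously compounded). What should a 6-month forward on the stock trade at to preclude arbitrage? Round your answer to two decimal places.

PV(dividends) I = 6.09·e^(−0.0423·2/12) + 6.09·e^(−0.0423·5/12)
I = 6.0472 + 5.9836 = 12.0308
F = (S − I)·e^(rT) = (490.81 − 12.0308) · e^(0.0423·6/12)
= 478.7792 · e^0.021150 = 478.7792 × 1.021375 = $489.01

$489.01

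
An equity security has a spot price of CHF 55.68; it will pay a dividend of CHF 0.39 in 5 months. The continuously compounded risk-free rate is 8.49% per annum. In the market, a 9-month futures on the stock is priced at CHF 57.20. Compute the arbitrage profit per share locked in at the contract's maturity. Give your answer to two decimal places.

PV(dividends) I = 0.39·e^(−0.0849·5/12) = 0.3764
Fair futures F* = (S − I)·e^(rT) = (55.68 − 0.3764)·e^0.063675 = 55.3036 × 1.065746 = 58.9396
Market CHF 57.20 < fair 58.9396: forward underpriced → reverse cash-and-carry (short the stock, invest proceeds at r, pay the dividends, go long the forward).
Profit at T = |F_mkt − F*| = |57.20 − 58.9396| = CHF 1.74 per share

CHF 1.74 per share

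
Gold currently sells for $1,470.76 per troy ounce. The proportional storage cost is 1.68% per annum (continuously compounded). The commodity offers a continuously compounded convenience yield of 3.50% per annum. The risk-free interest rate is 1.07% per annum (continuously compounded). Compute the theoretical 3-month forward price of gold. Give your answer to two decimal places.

$1,468.00 per troy ounce

Net carry = r + u − y = 0.0107 + 0.0168 − 0.0350 = -0.0075
F = S·e^((r+u−y)T) = 1470.76 · e^(-0.0075 × 3/12) = 1470.76 · e^-0.00187500
= 1470.76 × 0.99812676 = $1,468.00 per troy ounce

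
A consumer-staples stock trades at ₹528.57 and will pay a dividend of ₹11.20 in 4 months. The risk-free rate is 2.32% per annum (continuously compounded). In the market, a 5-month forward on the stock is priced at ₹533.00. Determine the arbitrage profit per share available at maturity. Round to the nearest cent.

₹10.52 per share

PV(dividends) I = 11.20·e^(−0.0232·4/12) = 11.1137
Fair forward F* = (S − I)·e^(rT) = (528.57 − 11.1137)·e^0.009667 = 517.4563 × 1.009714 = 522.4829
Market ₹533.00 > fair 522.4829: forward overpriced → cash-and-carry (borrow at r, buy the stock and collect the dividends, short the forward).
Profit at T = |F_mkt − F*| = |533.00 − 522.4829| = ₹10.52 per share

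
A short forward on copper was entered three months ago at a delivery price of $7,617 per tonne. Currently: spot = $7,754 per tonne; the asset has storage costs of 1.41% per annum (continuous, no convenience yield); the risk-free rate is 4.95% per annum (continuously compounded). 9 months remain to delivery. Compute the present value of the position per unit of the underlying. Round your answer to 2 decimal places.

-$497.03 per tonne

Current fair forward for the remaining 9 months: F = S·e^((r + u)·T), (r + u) = 0.0495 + 0.0141 = 0.0636
F = 7754 · e^(0.0636 × 9/12) = 7754 × 1.04885595 = 8132.8290
Value of long forward = (F − K)·e^(−rT) = (8132.8290 − 7617) · e^(−0.0495·9/12)
= 515.8290 × 0.96355568 = 497.03
Short position value = −(long value) = -$497.03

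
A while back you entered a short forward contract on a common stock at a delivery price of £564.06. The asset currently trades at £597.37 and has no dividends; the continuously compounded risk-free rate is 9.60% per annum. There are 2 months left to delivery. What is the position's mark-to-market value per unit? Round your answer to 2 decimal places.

Current fair forward for the remaining 2 months: F = S·e^(r·T), r = 0.0960
F = 597.37 · e^(0.0960 × 2/12) = 597.37 × 1.016129 = 607.0050
Value of long forward = (F − K)·e^(−rT) = (607.0050 − 564.06) · e^(−0.0960·2/12)
= 42.9450 × 0.984127 = 42.26
Short position value = −(long value) = -£42.26

-£42.26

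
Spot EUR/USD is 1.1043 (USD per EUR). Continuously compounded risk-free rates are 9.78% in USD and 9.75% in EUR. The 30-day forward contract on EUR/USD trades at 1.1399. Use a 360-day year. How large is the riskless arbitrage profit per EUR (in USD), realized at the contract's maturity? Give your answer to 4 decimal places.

0.0356 per EUR (in USD)

Fair forward: F* = S·e^(carry·T), with carry = (r_USD − r_EUR) = 0.0978 − 0.0975 = 0.0003
F* = 1.1043 · e^(0.0003 × 30/360) = 1.1043 · e^0.000025 = 1.1043 × 1.000025 = 1.1043
Market 1.1399 > fair 1.1043: forward overpriced → cash-and-carry (buy spot, short the forward).
At maturity, profit = |F_mkt − F*| = |1.1399 − 1.1043| = 0.0356 per EUR (in USD)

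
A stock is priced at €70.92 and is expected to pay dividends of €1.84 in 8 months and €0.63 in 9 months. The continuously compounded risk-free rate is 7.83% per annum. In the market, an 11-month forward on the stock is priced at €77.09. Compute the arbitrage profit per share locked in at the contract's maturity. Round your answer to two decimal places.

PV(dividends) I = 1.84·e^(−0.0783·8/12) + 0.63·e^(−0.0783·9/12) = 2.3405
Fair forward F* = (S − I)·e^(rT) = (70.92 − 2.3405)·e^0.071775 = 68.5795 × 1.074414 = 73.6828
Market €77.09 > fair 73.6828: forward overpriced → cash-and-carry (borrow at r, buy the stock and collect the dividends, short the forward).
Profit at T = |F_mkt − F*| = |77.09 − 73.6828| = €3.41 per share

€3.41 per share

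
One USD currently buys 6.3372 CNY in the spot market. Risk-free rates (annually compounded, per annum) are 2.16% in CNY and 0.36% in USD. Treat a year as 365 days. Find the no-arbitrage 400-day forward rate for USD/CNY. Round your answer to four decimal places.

6.4619

By covered interest parity, F = S · (1+r_CNY)^T / (1+r_USD)^T
= 6.3372 × 1.023696 / 1.003946 = 6.3372 × 1.019672
F = 6.4619 CNY per USD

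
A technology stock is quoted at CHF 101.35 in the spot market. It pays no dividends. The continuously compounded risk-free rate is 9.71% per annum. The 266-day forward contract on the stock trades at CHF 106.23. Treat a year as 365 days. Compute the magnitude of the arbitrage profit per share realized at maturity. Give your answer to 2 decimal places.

CHF 2.55 per share

Fair forward: F* = S·e^(carry·T), with carry = r = 0.0971
F* = 101.35 · e^(0.0971 × 266/365) = 101.35 · e^0.070763 = 101.35 × 1.073327 = CHF 108.7817
Market CHF 106.23 < fair CHF 108.7817: forward underpriced → reverse cash-and-carry (short spot, go long the forward).
At maturity, profit = |F_mkt − F*| = |106.23 − 108.7817| = CHF 2.55 per share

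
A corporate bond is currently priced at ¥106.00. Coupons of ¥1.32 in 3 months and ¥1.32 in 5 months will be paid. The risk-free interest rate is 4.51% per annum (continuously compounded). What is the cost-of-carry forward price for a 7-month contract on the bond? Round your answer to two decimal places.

PV(coupons) I = 1.32·e^(−0.0451·3/12) + 1.32·e^(−0.0451·5/12)
I = 1.3052 + 1.2954 = 2.6006
F = (S − I)·e^(rT) = (106.00 − 2.6006) · e^(0.0451·7/12)
= 103.3994 · e^0.026308 = 103.3994 × 1.026657 = ¥106.16

¥106.16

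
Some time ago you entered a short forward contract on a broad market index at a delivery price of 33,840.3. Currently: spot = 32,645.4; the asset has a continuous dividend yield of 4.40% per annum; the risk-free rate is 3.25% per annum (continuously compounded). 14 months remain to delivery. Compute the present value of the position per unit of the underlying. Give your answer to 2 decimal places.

Current fair forward for the remaining 14 months: F = S·e^((r − q)·T), (r − q) = 0.0325 − 0.0440 = -0.0115
F = 32645.4 · e^(-0.0115 × 14/12) = 32645.4 × 0.98667294 = 32210.3328
Value of long forward = (F − K)·e^(−rT) = (32210.3328 − 33840.3) · e^(−0.0325·14/12)
= -1629.9672 × 0.96279317 = -1569.32
Short position value = −(long value) = 1569.32

1569.32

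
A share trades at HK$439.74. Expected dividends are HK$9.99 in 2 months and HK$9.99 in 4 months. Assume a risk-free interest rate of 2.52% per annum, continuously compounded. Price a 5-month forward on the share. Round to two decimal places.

HK$424.32

PV(dividends) I = 9.99·e^(−0.0252·2/12) + 9.99·e^(−0.0252·4/12)
I = 9.9481 + 9.9064 = 19.8545
F = (S − I)·e^(rT) = (439.74 − 19.8545) · e^(0.0252·5/12)
= 419.8855 · e^0.010500 = 419.8855 × 1.010555 = HK$424.32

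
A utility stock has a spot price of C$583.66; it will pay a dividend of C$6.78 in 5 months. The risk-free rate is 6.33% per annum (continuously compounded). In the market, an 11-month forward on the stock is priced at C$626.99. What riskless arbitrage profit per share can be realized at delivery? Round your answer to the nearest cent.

PV(dividends) I = 6.78·e^(−0.0633·5/12) = 6.6035
Fair forward F* = (S − I)·e^(rT) = (583.66 − 6.6035)·e^0.058025 = 577.0565 × 1.059741 = 611.5304
Market C$626.99 > fair 611.5304: forward overpriced → cash-and-carry (borrow at r, buy the stock and collect the dividends, short the forward).
Profit at T = |F_mkt − F*| = |626.99 − 611.5304| = C$15.46 per share

C$15.46 per share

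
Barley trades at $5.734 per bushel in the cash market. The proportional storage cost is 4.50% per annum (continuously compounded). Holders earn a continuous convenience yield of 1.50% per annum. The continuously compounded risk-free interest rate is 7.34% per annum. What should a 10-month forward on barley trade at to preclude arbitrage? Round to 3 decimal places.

Net carry = r + u − y = 0.0734 + 0.0450 − 0.0150 = 0.1034
F = S·e^((r+u−y)T) = 5.734 · e^(0.1034 × 10/12) = 5.734 · e^0.086167
= 5.734 × 1.089988 = $6.250 per bushel

$6.250 per bushel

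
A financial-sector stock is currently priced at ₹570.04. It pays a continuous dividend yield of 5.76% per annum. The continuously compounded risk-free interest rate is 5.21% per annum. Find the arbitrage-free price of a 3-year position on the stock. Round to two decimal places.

F = S·e^((r − q)T) = 570.04 · e^((0.0521 − 0.0576) × 3)
= 570.04 · e^-0.016500 = 570.04 × 0.983635
F = ₹560.71

₹560.71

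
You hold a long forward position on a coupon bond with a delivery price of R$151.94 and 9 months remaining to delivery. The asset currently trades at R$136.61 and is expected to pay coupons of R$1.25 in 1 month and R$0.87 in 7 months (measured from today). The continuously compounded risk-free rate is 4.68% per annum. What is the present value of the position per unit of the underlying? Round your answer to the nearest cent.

-R$12.18

PV(remaining coupons) I = 1.25·e^(−0.0468·1/12) + 0.87·e^(−0.0468·7/12) = 2.0917
Current forward F = (S − I)·e^(rT) = (136.61 − 2.0917)·e^(0.0468·9/12) = 134.5183 × 1.035723 = 139.3237
Value (long) = (F − K)·e^(−rT) = (139.3237 − 151.94) × 0.965509 = -12.1812
Value = -R$12.18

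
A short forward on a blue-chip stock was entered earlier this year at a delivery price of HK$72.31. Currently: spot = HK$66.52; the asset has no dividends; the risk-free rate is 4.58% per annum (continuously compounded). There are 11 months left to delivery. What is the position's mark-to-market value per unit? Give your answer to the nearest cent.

Current fair forward for the remaining 11 months: F = S·e^(r·T), r = 0.0458
F = 66.52 · e^(0.0458 × 11/12) = 66.52 × 1.042877 = 69.3722
Value of long forward = (F − K)·e^(−rT) = (69.3722 − 72.31) · e^(−0.0458·11/12)
= -2.9378 × 0.958886 = -2.82
Short position value = −(long value) = HK$2.82

HK$2.82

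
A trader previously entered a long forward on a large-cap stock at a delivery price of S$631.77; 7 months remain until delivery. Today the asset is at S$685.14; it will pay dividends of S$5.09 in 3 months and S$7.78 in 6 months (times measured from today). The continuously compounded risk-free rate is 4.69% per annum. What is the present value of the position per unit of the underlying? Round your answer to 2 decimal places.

S$57.79

PV(remaining dividends) I = 5.09·e^(−0.0469·3/12) + 7.78·e^(−0.0469·6/12) = 12.6303
Current forward F = (S − I)·e^(rT) = (685.14 − 12.6303)·e^(0.0469·7/12) = 672.5097 × 1.027736 = 691.1624
Value (long) = (F − K)·e^(−rT) = (691.1624 − 631.77) × 0.973013 = 57.7896
Value = S$57.79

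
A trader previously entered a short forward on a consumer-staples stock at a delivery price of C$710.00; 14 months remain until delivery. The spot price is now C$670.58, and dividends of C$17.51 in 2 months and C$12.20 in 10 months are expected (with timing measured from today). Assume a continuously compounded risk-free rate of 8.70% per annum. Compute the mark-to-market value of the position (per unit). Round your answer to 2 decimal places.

PV(remaining dividends) I = 17.51·e^(−0.0870·2/12) + 12.20·e^(−0.0870·10/12) = 28.6047
Current forward F = (S − I)·e^(rT) = (670.58 − 28.6047)·e^(0.0870·14/12) = 641.9753 × 1.106830 = 710.5575
Value (long) = (F − K)·e^(−rT) = (710.5575 − 710.00) × 0.903481 = 0.5037
Short position value = −(long value) = -C$0.50

-C$0.50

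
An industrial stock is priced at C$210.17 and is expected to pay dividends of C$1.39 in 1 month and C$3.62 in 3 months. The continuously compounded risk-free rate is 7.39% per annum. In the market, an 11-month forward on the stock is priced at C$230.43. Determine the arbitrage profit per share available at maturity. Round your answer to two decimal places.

PV(dividends) I = 1.39·e^(−0.0739·1/12) + 3.62·e^(−0.0739·3/12) = 4.9352
Fair forward F* = (S − I)·e^(rT) = (210.17 − 4.9352)·e^0.067742 = 205.2348 × 1.070089 = 219.6195
Market C$230.43 > fair 219.6195: forward overpriced → cash-and-carry (borrow at r, buy the stock and collect the dividends, short the forward).
Profit at T = |F_mkt − F*| = |230.43 − 219.6195| = C$10.81 per share

C$10.81 per share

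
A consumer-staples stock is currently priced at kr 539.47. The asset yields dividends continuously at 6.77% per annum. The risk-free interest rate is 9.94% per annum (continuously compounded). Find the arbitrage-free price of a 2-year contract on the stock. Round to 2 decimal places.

F = S·e^((r − q)T) = 539.47 · e^((0.0994 − 0.0677) × 2)
= 539.47 · e^0.063400 = 539.47 × 1.065453
F = kr 574.78

kr 574.78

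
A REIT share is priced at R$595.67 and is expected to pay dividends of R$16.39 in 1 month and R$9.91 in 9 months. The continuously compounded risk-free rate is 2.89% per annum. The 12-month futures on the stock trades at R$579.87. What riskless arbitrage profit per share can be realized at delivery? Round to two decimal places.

R$6.45 per share

PV(dividends) I = 16.39·e^(−0.0289·1/12) + 9.91·e^(−0.0289·9/12) = 26.0481
Fair futures F* = (S − I)·e^(rT) = (595.67 − 26.0481)·e^0.028900 = 569.6219 × 1.029322 = 586.3244
Market R$579.87 < fair 586.3244: forward underpriced → reverse cash-and-carry (short the stock, invest proceeds at r, pay the dividends, go long the forward).
Profit at T = |F_mkt − F*| = |579.87 − 586.3244| = R$6.45 per share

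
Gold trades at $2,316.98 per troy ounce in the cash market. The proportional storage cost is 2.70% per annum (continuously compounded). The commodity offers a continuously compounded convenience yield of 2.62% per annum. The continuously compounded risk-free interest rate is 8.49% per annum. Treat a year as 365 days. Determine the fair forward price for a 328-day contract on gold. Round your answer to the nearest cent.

$2,502.47 per troy ounce

Net carry = r + u − y = 0.0849 + 0.0270 − 0.0262 = 0.0857
F = S·e^((r+u−y)T) = 2316.98 · e^(0.0857 × 328/365) = 2316.98 · e^0.07701260
= 2316.98 × 1.08005569 = $2,502.47 per troy ounce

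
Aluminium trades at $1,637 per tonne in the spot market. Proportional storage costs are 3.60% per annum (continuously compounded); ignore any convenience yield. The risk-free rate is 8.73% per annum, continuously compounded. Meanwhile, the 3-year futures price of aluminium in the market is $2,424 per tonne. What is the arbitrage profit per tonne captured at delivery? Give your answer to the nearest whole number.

$54 per tonne

Fair futures: F* = S·e^(carry·T), with carry = (r + u) = 0.0873 + 0.0360 = 0.1233
F* = 1637 · e^(0.1233 × 3) = 1637 · e^0.369900 = 1637 × 1.447590 = $2369.7048
Market $2424 > fair $2369.7048: forward overpriced → cash-and-carry (buy spot, short the forward).
At maturity, profit = |F_mkt − F*| = |2424 − 2369.7048| = $54 per tonne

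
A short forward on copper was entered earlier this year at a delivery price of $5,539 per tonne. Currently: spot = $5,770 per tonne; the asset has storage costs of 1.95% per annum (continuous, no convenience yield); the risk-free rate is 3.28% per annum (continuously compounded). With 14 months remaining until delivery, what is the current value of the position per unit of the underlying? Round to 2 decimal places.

Current fair forward for the remaining 14 months: F = S·e^((r + u)·T), (r + u) = 0.0328 + 0.0195 = 0.0523
F = 5770 · e^(0.0523 × 14/12) = 5770 × 1.06291663 = 6133.0290
Value of long forward = (F − K)·e^(−rT) = (6133.0290 − 5539) · e^(−0.0328·14/12)
= 594.0290 × 0.96245625 = 571.73
Short position value = −(long value) = -$571.73

-$571.73 per tonne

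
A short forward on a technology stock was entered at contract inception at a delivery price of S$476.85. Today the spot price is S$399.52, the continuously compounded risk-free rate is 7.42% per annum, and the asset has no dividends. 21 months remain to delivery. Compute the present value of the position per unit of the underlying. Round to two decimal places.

S$19.26

Current fair forward for the remaining 21 months: F = S·e^(r·T), r = 0.0742
F = 399.52 · e^(0.0742 × 21/12) = 399.52 × 1.138658 = 454.9166
Value of long forward = (F − K)·e^(−rT) = (454.9166 − 476.85) · e^(−0.0742·21/12)
= -21.9334 × 0.878227 = -19.26
Short position value = −(long value) = S$19.26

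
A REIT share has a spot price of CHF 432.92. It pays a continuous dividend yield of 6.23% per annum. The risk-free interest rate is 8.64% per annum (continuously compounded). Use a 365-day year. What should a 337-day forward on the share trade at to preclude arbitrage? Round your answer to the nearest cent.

CHF 442.66

F = S·e^((r − q)T) = 432.92 · e^((0.0864 − 0.0623) × 337/365)
= 432.92 · e^0.022251 = 432.92 × 1.022500
F = CHF 442.66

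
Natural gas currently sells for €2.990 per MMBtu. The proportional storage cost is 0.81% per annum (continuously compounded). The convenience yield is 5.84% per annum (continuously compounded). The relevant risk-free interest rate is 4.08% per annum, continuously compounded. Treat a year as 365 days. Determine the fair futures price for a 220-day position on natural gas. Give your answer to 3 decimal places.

€2.973 per MMBtu

Net carry = r + u − y = 0.0408 + 0.0081 − 0.0584 = -0.0095
F = S·e^((r+u−y)T) = 2.990 · e^(-0.0095 × 220/365) = 2.990 · e^-0.005726
= 2.990 × 0.994290 = €2.973 per MMBtu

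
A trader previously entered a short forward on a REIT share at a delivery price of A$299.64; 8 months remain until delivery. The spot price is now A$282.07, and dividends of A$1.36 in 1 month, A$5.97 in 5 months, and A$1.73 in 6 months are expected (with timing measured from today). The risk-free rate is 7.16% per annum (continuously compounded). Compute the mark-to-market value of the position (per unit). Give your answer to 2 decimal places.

PV(remaining dividends) I = 1.36·e^(−0.0716·1/12) + 5.97·e^(−0.0716·5/12) + 1.73·e^(−0.0716·6/12) = 8.8156
Current forward F = (S − I)·e^(rT) = (282.07 − 8.8156)·e^(0.0716·8/12) = 273.2544 × 1.048891 = 286.6141
Value (long) = (F − K)·e^(−rT) = (286.6141 − 299.64) × 0.953388 = -12.4187
Short position value = −(long value) = A$12.42

A$12.42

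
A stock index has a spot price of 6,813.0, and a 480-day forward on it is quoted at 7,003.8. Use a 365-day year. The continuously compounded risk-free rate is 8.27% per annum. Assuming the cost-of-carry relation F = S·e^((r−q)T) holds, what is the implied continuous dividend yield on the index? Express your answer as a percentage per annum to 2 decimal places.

From F = S·e^((r−q)T): (r − q) = ln(F/S)/T
ln(7003.8/6813.0) = ln(1.028005) = 0.027620
(r − q) = 0.027620 / (480/365) = 0.021003
q = r − ln(F/S)/T = 0.0827 − 0.021003 = 0.061697
q = 6.17%

6.17%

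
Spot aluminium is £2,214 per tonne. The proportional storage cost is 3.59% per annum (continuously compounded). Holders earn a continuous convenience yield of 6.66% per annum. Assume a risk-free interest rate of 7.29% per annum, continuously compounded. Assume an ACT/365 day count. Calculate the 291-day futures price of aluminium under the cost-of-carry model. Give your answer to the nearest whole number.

£2,290 per tonne

Net carry = r + u − y = 0.0729 + 0.0359 − 0.0666 = 0.0422
F = S·e^((r+u−y)T) = 2214 · e^(0.0422 × 291/365) = 2214 · e^0.033644
= 2214 × 1.034216 = £2,290 per tonne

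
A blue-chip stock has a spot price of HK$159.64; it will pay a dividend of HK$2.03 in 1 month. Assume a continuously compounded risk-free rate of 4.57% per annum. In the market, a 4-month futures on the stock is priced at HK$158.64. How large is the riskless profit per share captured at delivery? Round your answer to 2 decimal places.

HK$1.40 per share

PV(dividends) I = 2.03·e^(−0.0457·1/12) = 2.0223
Fair futures F* = (S − I)·e^(rT) = (159.64 − 2.0223)·e^0.015233 = 157.6177 × 1.015350 = 160.0371
Market HK$158.64 < fair 160.0371: forward underpriced → reverse cash-and-carry (short the stock, invest proceeds at r, pay the dividends, go long the forward).
Profit at T = |F_mkt − F*| = |158.64 − 160.0371| = HK$1.40 per share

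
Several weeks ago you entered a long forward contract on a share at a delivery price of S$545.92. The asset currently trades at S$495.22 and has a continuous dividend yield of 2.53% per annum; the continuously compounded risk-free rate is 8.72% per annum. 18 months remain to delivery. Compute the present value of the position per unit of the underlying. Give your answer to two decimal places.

-S$2.21

Current fair forward for the remaining 18 months: F = S·e^((r − q)·T), (r − q) = 0.0872 − 0.0253 = 0.0619
F = 495.22 · e^(0.0619 × 18/12) = 495.22 × 1.097297 = 543.4034
Value of long forward = (F − K)·e^(−rT) = (543.4034 − 545.92) · e^(−0.0872·18/12)
= -2.5166 × 0.877393 = -2.21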